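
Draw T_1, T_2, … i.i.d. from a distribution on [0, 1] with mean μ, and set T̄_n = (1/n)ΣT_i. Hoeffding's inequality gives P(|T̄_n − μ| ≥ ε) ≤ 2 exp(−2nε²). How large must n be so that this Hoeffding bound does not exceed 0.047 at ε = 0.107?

164

Require 2·exp(−2nε²) ≤ 0.047, i.e. 2nε² ≥ ln(2/0.047) = 3.750755.
So n ≥ 3.750755 / (2·0.107²) = 163.803.
The smallest integer n is 164.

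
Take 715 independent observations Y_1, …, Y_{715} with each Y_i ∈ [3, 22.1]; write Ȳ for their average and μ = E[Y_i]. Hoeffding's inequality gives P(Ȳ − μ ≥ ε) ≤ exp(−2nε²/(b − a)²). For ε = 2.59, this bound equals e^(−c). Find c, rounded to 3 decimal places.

c = 2nε²/(b − a)² = 2·715·2.59² / 19.1² = 26.2947.

26.295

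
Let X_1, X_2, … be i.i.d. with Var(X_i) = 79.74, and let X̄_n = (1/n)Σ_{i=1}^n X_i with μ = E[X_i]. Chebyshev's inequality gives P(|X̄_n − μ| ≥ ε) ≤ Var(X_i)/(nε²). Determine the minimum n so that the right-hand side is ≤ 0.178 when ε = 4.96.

19

Require 79.74/(n·4.96²) ≤ 0.178, i.e. n ≥ 79.74/(0.178·4.96²) = 18.209.
The smallest integer n is 19.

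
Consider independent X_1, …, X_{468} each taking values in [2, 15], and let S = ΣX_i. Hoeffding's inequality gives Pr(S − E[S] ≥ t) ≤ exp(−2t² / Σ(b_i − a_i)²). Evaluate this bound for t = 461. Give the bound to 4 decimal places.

Σ(b_i − a_i)² = 468·(13)² = 79092.
Exponent = 2·461²/79092 = 5.3740.
Bound = exp(−5.3740) = 0.00464.

0.0046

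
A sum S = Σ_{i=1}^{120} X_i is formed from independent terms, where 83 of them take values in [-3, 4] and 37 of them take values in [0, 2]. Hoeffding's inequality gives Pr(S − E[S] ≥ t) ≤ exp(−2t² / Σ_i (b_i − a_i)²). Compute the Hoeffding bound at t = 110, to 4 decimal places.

0.0032

Σ(b_i − a_i)² = 83·7² + 37·2² = 4215.
Exponent = 2·110² / 4215 = 5.74140.
Bound = exp(−5.74140) = 0.00321.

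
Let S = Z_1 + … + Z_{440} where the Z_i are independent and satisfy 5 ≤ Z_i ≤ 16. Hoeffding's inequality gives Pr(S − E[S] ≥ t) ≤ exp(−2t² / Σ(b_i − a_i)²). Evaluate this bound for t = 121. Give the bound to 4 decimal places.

0.5769

Σ(b_i − a_i)² = 440·(11)² = 53240.
Exponent = 2·121²/53240 = 0.5500.
Bound = exp(−0.5500) = 0.57695.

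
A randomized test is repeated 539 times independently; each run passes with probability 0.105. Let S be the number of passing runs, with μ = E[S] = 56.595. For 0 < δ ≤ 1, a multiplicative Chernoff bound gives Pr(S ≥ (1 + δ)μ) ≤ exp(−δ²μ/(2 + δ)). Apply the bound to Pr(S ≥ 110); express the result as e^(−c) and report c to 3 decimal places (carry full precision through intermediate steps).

17.120

Write 110 = (1 + δ)μ, so δ = 110/56.595 − 1 = 0.9436346…
Then the exponent is δ²μ/(2 + δ) = (110 − μ)² / (μ·(2 + δ)) = 17.119926.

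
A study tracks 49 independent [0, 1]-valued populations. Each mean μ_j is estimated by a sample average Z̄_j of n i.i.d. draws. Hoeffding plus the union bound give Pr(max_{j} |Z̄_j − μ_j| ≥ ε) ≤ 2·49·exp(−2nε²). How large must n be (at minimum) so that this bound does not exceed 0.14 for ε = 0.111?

266

Need 2·49·exp(−2nε²) ≤ 0.14, i.e. exp(−2nε²) ≤ 0.14/98.
So 2nε² ≥ ln(98/0.14) = 6.551080.
Hence n ≥ 6.551080/(2·0.111²) = 265.850.
The smallest integer n is 266.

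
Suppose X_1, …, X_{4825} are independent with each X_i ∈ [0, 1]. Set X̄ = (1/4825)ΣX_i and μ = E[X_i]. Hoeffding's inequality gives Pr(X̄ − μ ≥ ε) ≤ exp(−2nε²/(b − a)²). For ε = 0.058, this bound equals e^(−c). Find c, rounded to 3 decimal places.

32.463

c = 2nε²/(b − a)² = 2·4825·0.058² / 1² = 32.4626.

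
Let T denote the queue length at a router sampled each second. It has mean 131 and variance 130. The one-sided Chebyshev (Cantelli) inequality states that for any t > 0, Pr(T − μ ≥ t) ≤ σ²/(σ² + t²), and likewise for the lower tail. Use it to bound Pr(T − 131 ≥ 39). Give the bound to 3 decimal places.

Here σ² = 130 and t = 39, so σ² + t² = 1651.
Cantelli's bound: 130/1651 = 0.0787.

0.079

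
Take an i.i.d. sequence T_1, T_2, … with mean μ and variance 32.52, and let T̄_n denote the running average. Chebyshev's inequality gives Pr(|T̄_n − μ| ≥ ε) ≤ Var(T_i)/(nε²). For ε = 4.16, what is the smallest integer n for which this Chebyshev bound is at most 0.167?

12

Require 32.52/(n·4.16²) ≤ 0.167, i.e. n ≥ 32.52/(0.167·4.16²) = 11.252.
The smallest integer n is 12.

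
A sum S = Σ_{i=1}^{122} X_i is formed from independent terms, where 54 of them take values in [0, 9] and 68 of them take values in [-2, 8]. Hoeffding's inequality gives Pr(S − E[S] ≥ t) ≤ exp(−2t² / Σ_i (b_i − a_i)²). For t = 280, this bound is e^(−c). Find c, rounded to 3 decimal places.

14.033

Σ(b_i − a_i)² = 54·9² + 68·10² = 11174.
c = 2t² / 11174 = 2·280² / 11174 = 14.0326.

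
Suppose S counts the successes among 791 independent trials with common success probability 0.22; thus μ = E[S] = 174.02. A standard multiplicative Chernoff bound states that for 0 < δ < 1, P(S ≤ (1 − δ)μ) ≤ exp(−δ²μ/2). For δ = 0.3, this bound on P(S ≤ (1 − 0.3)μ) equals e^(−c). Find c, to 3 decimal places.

c = δ²μ/2 = 0.3²·174.02/2 = 7.8309.

7.831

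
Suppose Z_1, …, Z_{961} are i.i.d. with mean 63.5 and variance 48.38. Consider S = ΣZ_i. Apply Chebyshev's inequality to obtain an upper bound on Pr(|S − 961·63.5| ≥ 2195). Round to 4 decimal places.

Var(S) = n·Var(Z_i) = 961·48.38 = 46493.18.
Chebyshev: Pr(|S − 961·63.5| ≥ 2195) ≤ Var(S)/2195² = 46493.18/4818025 = 0.0096.

0.0096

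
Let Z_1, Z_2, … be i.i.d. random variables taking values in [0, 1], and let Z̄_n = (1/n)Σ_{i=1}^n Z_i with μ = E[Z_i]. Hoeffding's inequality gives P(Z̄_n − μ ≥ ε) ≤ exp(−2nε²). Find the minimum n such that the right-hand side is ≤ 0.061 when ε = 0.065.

331

Require exp(−2nε²) ≤ 0.061, i.e. 2nε² ≥ ln(1/0.061) = 2.796881.
So n ≥ 2.796881 / (2·0.065²) = 330.992.
The smallest integer n is 331.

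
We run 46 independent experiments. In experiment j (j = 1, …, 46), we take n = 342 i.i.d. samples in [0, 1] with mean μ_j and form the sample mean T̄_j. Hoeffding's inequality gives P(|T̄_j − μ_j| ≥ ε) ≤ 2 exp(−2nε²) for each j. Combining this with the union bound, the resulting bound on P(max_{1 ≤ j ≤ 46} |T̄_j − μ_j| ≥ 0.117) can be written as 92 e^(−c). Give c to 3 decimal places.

Union bound over the 46 events: P(max_{1 ≤ j ≤ 46} |T̄_j − μ_j| ≥ 0.117) ≤ 46·2·exp(−2nε²) = 92 exp(−2·342·0.117²).
So c = 2·342·0.117² = 9.3633.

9.363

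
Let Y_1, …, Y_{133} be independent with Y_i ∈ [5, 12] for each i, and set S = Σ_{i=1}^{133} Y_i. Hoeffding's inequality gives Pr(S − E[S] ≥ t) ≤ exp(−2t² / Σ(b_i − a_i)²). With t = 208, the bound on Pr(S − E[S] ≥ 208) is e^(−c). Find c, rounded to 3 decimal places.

Σ(b_i − a_i)² = 133·(7)² = 6517.
c = 2t²/6517 = 2·208²/6517 = 13.2773.

13.277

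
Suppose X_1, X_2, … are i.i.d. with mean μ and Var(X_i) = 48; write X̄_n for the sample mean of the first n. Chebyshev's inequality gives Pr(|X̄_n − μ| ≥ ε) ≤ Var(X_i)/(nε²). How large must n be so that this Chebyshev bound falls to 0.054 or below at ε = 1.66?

Require 48/(n·1.66²) ≤ 0.054, i.e. n ≥ 48/(0.054·1.66²) = 322.575.
The smallest integer n is 323.

323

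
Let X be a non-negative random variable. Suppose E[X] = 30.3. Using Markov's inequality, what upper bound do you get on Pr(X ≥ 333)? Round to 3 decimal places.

0.091

Markov's inequality: for a non-negative random variable, Pr(X ≥ a) ≤ E[X]/a.
Here E[X] = 30.3 and a = 333, so the bound is 30.3/333 = 0.0910.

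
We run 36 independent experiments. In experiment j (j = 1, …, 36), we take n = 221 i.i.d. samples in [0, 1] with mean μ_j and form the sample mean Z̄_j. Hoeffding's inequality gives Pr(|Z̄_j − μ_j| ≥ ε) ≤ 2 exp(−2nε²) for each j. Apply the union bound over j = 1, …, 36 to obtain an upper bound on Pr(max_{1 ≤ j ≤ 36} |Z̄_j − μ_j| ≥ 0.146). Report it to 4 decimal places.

Per-experiment Hoeffding bound: 2·exp(−2·221·0.146²) = 2·exp(−9.42167) = 0.0001619.
Union bound over 36 events: 36·0.0001619 = 0.00583.

0.0058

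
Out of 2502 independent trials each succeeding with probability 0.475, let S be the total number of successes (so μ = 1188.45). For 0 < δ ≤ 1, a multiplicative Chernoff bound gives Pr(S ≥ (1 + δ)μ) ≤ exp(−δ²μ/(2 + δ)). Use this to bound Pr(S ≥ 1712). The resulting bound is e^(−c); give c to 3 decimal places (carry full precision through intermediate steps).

94.504

Write 1712 = (1 + δ)μ, so δ = 1712/1188.45 − 1 = 0.4405318…
Then the exponent is δ²μ/(2 + δ) = (1712 − μ)² / (μ·(2 + δ)) = 94.504164.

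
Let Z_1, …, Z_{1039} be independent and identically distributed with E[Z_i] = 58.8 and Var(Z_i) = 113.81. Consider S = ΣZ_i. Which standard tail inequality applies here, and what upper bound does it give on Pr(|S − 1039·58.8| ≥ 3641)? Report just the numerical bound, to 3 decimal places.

With mean and variance of each term known, Chebyshev's inequality bounds the deviation of the sum (or sample mean).
Var(S) = n·Var(Z_i) = 1039·113.81 = 118248.59.
Chebyshev: Pr(|S − 1039·58.8| ≥ 3641) ≤ Var(S)/3641² = 118248.59/13256881 = 0.0089.

0.009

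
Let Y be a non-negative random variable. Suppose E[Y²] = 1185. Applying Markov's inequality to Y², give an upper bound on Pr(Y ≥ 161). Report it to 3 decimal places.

0.046

Since Y ≥ 0, the event {Y ≥ 161} is the same as {Y² ≥ 25921}.
Markov's inequality applied to Y² gives Pr(Y² ≥ 25921) ≤ E[Y²]/25921 = 1185/25921 = 0.0457.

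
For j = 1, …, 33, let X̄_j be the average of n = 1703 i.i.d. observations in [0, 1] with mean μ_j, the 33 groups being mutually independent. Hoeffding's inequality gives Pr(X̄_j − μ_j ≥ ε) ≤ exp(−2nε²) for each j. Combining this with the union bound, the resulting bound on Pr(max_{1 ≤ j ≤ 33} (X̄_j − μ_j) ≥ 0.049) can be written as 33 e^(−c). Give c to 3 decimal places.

Union bound over the 33 events: Pr(max_{1 ≤ j ≤ 33} (X̄_j − μ_j) ≥ 0.049) ≤ 33·exp(−2nε²) = 33 exp(−2·1703·0.049²).
So c = 2·1703·0.049² = 8.1778.

8.178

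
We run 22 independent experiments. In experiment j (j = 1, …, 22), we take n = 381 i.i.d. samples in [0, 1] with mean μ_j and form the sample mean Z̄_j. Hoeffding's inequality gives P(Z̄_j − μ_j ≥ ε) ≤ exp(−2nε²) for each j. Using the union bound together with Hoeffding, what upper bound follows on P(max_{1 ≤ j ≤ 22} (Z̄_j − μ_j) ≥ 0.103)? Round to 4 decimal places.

Per-experiment Hoeffding bound: exp(−2·381·0.103²) = exp(−8.08406) = 0.00030842.
Union bound over 22 events: 22·0.00030842 = 0.00679.

0.0068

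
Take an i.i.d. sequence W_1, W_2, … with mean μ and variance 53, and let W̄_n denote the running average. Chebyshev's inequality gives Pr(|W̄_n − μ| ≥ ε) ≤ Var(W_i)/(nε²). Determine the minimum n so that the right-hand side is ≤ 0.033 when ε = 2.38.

Require 53/(n·2.38²) ≤ 0.033, i.e. n ≥ 53/(0.033·2.38²) = 283.536.
The smallest integer n is 284.

284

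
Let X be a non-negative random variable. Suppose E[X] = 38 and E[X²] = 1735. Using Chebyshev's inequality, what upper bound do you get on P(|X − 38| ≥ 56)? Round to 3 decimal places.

Var(X) = E[X²] − (E[X])² = 1735 − 1444 = 291.
Chebyshev's inequality: P(|X − μ| ≥ t) ≤ Var(X)/t² = 291/3136 = 0.0928.

0.093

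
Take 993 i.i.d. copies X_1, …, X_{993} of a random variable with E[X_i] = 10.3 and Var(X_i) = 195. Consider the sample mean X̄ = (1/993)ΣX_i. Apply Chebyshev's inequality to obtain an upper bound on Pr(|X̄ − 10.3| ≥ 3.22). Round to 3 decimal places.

0.019

Var(X̄) = Var(X_i)/n = 195/993 = 0.19637.
Chebyshev: Pr(|X̄ − 10.3| ≥ 3.22) ≤ Var(X̄)/(3.22)² = 195/(993·3.22²) = 0.0189.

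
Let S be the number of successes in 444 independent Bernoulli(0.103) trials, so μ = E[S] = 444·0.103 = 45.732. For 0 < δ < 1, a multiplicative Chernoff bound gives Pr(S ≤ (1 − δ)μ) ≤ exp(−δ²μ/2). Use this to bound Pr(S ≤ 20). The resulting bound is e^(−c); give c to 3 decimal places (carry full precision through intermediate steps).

Write 20 = (1 − δ)μ, so δ = 1 − 20/45.732 = 0.5626695…
Then the exponent is δ²μ/2 = (μ − 20)²/(2μ) = 7.239305.

7.239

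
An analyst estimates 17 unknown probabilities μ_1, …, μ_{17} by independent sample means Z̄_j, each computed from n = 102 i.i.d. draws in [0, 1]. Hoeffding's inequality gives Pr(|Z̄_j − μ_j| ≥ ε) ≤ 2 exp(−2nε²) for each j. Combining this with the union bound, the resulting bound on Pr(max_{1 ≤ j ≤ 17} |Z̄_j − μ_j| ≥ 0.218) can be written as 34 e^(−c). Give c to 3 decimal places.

9.695

Union bound over the 17 events: Pr(max_{1 ≤ j ≤ 17} |Z̄_j − μ_j| ≥ 0.218) ≤ 17·2·exp(−2nε²) = 34 exp(−2·102·0.218²).
So c = 2·102·0.218² = 9.6949.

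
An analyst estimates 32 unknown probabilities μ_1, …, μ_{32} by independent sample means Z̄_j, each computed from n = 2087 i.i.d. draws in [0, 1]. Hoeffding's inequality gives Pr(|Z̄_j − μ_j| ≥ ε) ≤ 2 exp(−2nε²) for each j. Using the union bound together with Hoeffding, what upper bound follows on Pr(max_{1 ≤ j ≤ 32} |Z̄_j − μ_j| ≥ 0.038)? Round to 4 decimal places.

0.1544

Per-experiment Hoeffding bound: 2·exp(−2·2087·0.038²) = 2·exp(−6.02726) = 0.0048242.
Union bound over 32 events: 32·0.0048242 = 0.15437.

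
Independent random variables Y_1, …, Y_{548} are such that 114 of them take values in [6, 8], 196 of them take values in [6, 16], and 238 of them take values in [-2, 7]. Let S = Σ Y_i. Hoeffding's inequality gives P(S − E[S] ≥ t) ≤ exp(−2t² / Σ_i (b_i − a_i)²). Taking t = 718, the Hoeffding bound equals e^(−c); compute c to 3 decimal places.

26.213

Σ(b_i − a_i)² = 114·2² + 196·10² + 238·9² = 39334.
c = 2t² / 39334 = 2·718² / 39334 = 26.2126.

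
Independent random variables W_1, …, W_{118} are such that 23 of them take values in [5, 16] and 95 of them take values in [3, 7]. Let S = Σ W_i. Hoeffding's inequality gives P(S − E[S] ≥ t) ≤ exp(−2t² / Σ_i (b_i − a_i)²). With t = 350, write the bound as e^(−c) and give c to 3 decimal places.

56.937

Σ(b_i − a_i)² = 23·11² + 95·4² = 4303.
c = 2t² / 4303 = 2·350² / 4303 = 56.9370.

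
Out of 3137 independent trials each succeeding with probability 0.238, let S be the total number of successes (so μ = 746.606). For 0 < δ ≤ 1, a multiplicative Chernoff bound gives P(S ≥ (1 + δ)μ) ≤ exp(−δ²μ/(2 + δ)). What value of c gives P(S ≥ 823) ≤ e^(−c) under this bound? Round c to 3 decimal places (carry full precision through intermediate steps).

Write 823 = (1 + δ)μ, so δ = 823/746.606 − 1 = 0.1023217…
Then the exponent is δ²μ/(2 + δ) = (823 − μ)² / (μ·(2 + δ)) = 3.718158.

3.718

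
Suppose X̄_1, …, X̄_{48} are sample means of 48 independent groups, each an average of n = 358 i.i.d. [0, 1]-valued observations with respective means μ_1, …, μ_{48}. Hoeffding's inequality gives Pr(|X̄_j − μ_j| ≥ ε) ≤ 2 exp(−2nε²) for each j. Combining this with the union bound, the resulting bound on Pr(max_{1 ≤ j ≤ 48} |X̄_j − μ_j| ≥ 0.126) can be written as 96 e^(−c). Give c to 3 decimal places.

11.367

Union bound over the 48 events: Pr(max_{1 ≤ j ≤ 48} |X̄_j − μ_j| ≥ 0.126) ≤ 48·2·exp(−2nε²) = 96 exp(−2·358·0.126²).
So c = 2·358·0.126² = 11.3672.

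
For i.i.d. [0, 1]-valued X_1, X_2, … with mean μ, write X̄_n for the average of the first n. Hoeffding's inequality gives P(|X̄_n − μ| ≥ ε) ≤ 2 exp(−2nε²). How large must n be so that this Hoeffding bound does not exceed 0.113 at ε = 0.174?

Require 2·exp(−2nε²) ≤ 0.113, i.e. 2nε² ≥ ln(2/0.113) = 2.873515.
So n ≥ 2.873515 / (2·0.174²) = 47.455.
The smallest integer n is 48.

48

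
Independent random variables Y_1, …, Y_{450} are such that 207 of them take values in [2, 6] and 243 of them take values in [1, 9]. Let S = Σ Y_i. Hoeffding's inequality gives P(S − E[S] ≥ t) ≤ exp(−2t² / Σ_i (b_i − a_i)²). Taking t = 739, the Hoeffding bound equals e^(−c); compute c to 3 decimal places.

57.901

Σ(b_i − a_i)² = 207·4² + 243·8² = 18864.
c = 2t² / 18864 = 2·739² / 18864 = 57.9009.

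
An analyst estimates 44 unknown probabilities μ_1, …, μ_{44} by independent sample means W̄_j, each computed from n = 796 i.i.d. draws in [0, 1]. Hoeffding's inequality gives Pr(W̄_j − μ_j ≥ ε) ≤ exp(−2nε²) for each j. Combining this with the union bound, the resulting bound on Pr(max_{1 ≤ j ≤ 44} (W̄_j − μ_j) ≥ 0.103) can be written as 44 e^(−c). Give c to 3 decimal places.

Union bound over the 44 events: Pr(max_{1 ≤ j ≤ 44} (W̄_j − μ_j) ≥ 0.103) ≤ 44·exp(−2nε²) = 44 exp(−2·796·0.103²).
So c = 2·796·0.103² = 16.8895.

16.890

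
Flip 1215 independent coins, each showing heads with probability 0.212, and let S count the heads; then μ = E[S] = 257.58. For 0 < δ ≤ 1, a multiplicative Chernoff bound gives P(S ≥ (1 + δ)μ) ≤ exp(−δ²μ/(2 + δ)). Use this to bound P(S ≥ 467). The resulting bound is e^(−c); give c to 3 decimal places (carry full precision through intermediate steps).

Write 467 = (1 + δ)μ, so δ = 467/257.58 − 1 = 0.813029…
Then the exponent is δ²μ/(2 + δ) = (467 − μ)² / (μ·(2 + δ)) = 60.527114.

60.527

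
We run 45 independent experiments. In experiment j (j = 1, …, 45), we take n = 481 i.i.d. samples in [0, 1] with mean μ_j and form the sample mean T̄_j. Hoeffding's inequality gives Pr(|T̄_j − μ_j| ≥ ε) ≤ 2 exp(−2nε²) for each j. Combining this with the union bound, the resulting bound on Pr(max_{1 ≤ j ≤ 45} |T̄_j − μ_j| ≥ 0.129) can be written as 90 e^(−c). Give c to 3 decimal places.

Union bound over the 45 events: Pr(max_{1 ≤ j ≤ 45} |T̄_j − μ_j| ≥ 0.129) ≤ 45·2·exp(−2nε²) = 90 exp(−2·481·0.129²).
So c = 2·481·0.129² = 16.0086.

16.009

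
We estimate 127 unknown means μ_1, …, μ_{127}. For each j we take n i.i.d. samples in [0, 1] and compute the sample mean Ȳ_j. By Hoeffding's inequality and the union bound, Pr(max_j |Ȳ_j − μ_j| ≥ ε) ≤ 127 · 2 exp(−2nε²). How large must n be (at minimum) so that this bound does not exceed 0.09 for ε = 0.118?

Need 2·127·exp(−2nε²) ≤ 0.09, i.e. exp(−2nε²) ≤ 0.09/254.
So 2nε² ≥ ln(254/0.09) = 7.945280.
Hence n ≥ 7.945280/(2·0.118²) = 285.309.
The smallest integer n is 286.

286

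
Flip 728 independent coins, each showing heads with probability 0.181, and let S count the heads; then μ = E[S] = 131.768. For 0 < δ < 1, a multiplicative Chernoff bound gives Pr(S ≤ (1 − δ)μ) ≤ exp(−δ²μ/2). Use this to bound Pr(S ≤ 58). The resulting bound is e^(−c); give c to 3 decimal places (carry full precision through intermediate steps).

20.649

Write 58 = (1 − δ)μ, so δ = 1 − 58/131.768 = 0.5598324…
Then the exponent is δ²μ/2 = (μ − 58)²/(2μ) = 20.648859.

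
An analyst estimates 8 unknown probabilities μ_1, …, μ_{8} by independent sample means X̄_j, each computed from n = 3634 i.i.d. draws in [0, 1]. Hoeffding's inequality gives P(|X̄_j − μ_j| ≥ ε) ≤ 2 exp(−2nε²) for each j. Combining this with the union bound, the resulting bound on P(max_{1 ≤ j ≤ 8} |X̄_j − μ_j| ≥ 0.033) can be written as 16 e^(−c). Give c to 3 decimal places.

7.915

Union bound over the 8 events: P(max_{1 ≤ j ≤ 8} |X̄_j − μ_j| ≥ 0.033) ≤ 8·2·exp(−2nε²) = 16 exp(−2·3634·0.033²).
So c = 2·3634·0.033² = 7.9149.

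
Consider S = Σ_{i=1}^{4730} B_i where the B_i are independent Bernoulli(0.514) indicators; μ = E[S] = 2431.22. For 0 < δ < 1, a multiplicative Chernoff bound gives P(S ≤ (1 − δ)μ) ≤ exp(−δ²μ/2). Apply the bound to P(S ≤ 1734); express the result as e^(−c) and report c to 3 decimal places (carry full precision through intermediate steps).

99.974

Write 1734 = (1 − δ)μ, so δ = 1 − 1734/2431.22 = 0.2867778…
Then the exponent is δ²μ/2 = (μ − 1734)²/(2μ) = 99.973620.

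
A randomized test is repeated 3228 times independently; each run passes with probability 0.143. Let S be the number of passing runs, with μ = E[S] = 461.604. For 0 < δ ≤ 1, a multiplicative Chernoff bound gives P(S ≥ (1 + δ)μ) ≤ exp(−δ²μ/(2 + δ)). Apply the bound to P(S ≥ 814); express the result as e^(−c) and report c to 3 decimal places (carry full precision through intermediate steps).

97.352

Write 814 = (1 + δ)μ, so δ = 814/461.604 − 1 = 0.7634163…
Then the exponent is δ²μ/(2 + δ) = (814 − μ)² / (μ·(2 + δ)) = 97.352267.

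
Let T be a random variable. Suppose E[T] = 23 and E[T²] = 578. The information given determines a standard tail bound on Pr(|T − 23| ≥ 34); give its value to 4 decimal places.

0.0424

The first two moments determine the variance, so Chebyshev's inequality is the sharpest standard bound available.
Var(T) = E[T²] − (E[T])² = 578 − 529 = 49.
Chebyshev's inequality: Pr(|T − μ| ≥ t) ≤ Var(T)/t² = 49/1156 = 0.0424.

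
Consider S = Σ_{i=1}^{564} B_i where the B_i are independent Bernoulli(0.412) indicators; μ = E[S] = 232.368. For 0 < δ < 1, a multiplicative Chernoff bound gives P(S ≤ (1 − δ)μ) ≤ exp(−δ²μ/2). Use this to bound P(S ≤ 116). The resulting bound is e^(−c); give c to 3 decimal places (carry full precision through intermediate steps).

Write 116 = (1 − δ)μ, so δ = 1 − 116/232.368 = 0.5007918…
Then the exponent is δ²μ/2 = (μ − 116)²/(2μ) = 29.138073.

29.138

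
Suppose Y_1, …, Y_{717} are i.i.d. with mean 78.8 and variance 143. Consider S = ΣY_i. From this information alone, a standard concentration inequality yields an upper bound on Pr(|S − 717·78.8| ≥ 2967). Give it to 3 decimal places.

With mean and variance of each term known, Chebyshev's inequality bounds the deviation of the sum (or sample mean).
Var(S) = n·Var(Y_i) = 717·143 = 102531.
Chebyshev: Pr(|S − 717·78.8| ≥ 2967) ≤ Var(S)/2967² = 102531/8803089 = 0.0116.

0.012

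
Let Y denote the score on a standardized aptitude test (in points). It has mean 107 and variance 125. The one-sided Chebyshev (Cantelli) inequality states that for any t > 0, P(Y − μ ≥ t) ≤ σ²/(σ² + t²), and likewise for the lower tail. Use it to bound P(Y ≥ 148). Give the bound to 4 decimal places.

0.0692

Here σ² = 125 and t = 41, so σ² + t² = 1806.
Cantelli's bound: 125/1806 = 0.0692.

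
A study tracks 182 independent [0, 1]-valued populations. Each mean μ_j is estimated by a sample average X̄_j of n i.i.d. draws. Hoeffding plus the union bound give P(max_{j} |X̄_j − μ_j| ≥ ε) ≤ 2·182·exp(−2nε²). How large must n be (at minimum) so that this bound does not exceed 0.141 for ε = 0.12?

273

Need 2·182·exp(−2nε²) ≤ 0.141, i.e. exp(−2nε²) ≤ 0.141/364.
So 2nε² ≥ ln(364/0.141) = 7.856149.
Hence n ≥ 7.856149/(2·0.12²) = 272.783.
The smallest integer n is 273.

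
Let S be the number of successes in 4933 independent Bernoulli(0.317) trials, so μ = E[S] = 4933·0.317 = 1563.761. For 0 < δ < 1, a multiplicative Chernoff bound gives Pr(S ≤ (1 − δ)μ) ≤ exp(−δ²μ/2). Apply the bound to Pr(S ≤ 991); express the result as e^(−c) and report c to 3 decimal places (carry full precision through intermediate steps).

Write 991 = (1 − δ)μ, so δ = 1 − 991/1563.761 = 0.3662714…
Then the exponent is δ²μ/2 = (μ − 991)²/(2μ) = 104.892999.

104.893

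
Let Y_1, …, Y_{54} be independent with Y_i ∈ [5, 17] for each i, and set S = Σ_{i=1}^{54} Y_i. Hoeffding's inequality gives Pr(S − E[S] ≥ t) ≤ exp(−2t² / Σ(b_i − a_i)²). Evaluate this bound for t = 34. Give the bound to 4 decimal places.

Σ(b_i − a_i)² = 54·(12)² = 7776.
Exponent = 2·34²/7776 = 0.2973.
Bound = exp(−0.2973) = 0.74280.

0.7428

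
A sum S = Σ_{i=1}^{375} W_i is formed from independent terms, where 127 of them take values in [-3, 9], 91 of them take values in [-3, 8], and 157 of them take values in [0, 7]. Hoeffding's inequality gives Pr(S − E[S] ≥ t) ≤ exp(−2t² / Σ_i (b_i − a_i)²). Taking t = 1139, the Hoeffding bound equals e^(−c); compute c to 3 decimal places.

70.141

Σ(b_i − a_i)² = 127·12² + 91·11² + 157·7² = 36992.
c = 2t² / 36992 = 2·1139² / 36992 = 70.1406.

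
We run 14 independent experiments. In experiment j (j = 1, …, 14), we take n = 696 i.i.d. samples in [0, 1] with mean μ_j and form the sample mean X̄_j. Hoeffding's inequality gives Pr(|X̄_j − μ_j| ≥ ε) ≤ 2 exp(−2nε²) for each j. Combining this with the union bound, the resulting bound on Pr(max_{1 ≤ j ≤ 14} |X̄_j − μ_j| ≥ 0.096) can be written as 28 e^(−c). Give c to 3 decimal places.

Union bound over the 14 events: Pr(max_{1 ≤ j ≤ 14} |X̄_j − μ_j| ≥ 0.096) ≤ 14·2·exp(−2nε²) = 28 exp(−2·696·0.096²).
So c = 2·696·0.096² = 12.8287.

12.829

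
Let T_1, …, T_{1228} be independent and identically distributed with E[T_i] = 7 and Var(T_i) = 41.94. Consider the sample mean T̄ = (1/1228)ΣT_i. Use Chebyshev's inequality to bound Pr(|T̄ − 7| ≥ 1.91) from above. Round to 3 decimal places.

0.009

Var(T̄) = Var(T_i)/n = 41.94/1228 = 0.034153.
Chebyshev: Pr(|T̄ − 7| ≥ 1.91) ≤ Var(T̄)/(1.91)² = 41.94/(1228·1.91²) = 0.0094.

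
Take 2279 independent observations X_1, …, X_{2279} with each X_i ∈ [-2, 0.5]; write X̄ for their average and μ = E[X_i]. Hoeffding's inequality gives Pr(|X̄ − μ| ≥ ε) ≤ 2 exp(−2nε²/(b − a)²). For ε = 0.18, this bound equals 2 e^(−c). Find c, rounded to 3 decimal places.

c = 2nε²/(b − a)² = 2·2279·0.18² / 2.5² = 23.6287.

23.629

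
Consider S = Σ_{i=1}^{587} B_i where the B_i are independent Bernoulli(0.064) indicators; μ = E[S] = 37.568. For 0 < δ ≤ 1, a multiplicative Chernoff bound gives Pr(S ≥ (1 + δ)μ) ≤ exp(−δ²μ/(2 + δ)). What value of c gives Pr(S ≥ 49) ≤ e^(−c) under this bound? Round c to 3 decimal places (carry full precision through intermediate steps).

Write 49 = (1 + δ)μ, so δ = 49/37.568 − 1 = 0.3043015…
Then the exponent is δ²μ/(2 + δ) = (49 − μ)² / (μ·(2 + δ)) = 1.509687.

1.510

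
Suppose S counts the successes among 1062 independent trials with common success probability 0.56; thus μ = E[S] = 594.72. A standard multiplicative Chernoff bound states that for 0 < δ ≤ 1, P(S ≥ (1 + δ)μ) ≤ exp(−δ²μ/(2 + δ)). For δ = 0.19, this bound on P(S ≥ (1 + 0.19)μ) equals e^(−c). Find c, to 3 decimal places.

9.803

c = δ²μ/(2 + δ) = 0.19²·594.72/(2 + 0.19) = 9.8034.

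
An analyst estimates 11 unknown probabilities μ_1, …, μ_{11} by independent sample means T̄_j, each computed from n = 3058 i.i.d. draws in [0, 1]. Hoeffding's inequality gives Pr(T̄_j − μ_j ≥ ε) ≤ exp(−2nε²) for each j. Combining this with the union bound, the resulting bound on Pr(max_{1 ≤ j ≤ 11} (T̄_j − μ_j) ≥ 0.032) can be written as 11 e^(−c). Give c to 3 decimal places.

Union bound over the 11 events: Pr(max_{1 ≤ j ≤ 11} (T̄_j − μ_j) ≥ 0.032) ≤ 11·exp(−2nε²) = 11 exp(−2·3058·0.032²).
So c = 2·3058·0.032² = 6.2628.

6.263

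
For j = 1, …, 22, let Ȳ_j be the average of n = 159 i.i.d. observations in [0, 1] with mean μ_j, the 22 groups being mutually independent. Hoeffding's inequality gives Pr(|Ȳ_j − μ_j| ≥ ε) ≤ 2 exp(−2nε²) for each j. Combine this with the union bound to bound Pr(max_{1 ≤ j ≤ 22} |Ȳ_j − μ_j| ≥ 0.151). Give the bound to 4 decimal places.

0.0312

Per-experiment Hoeffding bound: 2·exp(−2·159·0.151²) = 2·exp(−7.25072) = 0.0014193.
Union bound over 22 events: 22·0.0014193 = 0.03123.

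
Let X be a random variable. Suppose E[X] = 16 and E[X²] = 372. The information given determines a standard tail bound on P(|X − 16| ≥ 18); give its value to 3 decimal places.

The first two moments determine the variance, so Chebyshev's inequality is the sharpest standard bound available.
Var(X) = E[X²] − (E[X])² = 372 − 256 = 116.
Chebyshev's inequality: P(|X − μ| ≥ t) ≤ Var(X)/t² = 116/324 = 0.3580.

0.358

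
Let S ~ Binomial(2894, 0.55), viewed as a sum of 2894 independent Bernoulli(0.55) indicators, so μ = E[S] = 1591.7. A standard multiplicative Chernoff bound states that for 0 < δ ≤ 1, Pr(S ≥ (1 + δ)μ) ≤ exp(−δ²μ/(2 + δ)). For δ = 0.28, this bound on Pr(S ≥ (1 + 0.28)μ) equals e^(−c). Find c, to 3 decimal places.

54.732

c = δ²μ/(2 + δ) = 0.28²·1591.7/(2 + 0.28) = 54.7321.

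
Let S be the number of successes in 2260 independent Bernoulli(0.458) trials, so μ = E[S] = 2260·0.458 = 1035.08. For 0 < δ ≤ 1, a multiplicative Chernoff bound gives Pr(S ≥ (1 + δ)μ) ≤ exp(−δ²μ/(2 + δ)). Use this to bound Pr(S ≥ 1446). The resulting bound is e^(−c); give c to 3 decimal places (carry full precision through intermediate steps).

68.057

Write 1446 = (1 + δ)μ, so δ = 1446/1035.08 − 1 = 0.3969935…
Then the exponent is δ²μ/(2 + δ) = (1446 − μ)² / (μ·(2 + δ)) = 68.057155.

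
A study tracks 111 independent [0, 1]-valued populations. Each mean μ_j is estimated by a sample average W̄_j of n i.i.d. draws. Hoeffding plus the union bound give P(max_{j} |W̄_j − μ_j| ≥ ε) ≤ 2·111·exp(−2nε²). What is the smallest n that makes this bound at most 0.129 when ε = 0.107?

Need 2·111·exp(−2nε²) ≤ 0.129, i.e. exp(−2nε²) ≤ 0.129/222.
So 2nε² ≥ ln(222/0.129) = 7.450620.
Hence n ≥ 7.450620/(2·0.107²) = 325.383.
The smallest integer n is 326.

326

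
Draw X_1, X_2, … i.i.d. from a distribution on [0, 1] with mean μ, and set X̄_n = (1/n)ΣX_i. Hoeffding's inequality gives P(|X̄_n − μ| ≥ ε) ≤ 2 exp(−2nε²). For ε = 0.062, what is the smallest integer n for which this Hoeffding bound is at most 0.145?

Require 2·exp(−2nε²) ≤ 0.145, i.e. 2nε² ≥ ln(2/0.145) = 2.624169.
So n ≥ 2.624169 / (2·0.062²) = 341.333.
The smallest integer n is 342.

342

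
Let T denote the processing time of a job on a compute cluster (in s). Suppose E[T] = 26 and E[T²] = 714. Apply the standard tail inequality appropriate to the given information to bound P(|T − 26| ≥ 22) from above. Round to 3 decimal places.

The first two moments determine the variance, so Chebyshev's inequality is the sharpest standard bound available.
Var(T) = E[T²] − (E[T])² = 714 − 676 = 38.
Chebyshev's inequality: P(|T − μ| ≥ t) ≤ Var(T)/t² = 38/484 = 0.0785.

0.079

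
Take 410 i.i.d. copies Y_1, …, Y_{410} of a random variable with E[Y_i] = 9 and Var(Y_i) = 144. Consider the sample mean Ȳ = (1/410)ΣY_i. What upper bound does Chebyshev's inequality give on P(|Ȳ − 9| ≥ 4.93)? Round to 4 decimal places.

0.0145

Var(Ȳ) = Var(Y_i)/n = 144/410 = 0.35122.
Chebyshev: P(|Ȳ − 9| ≥ 4.93) ≤ Var(Ȳ)/(4.93)² = 144/(410·4.93²) = 0.0145.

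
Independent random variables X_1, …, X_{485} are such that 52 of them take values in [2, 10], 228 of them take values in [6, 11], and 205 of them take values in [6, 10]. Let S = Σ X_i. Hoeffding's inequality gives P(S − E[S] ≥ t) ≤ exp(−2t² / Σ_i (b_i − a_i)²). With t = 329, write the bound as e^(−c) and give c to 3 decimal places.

Σ(b_i − a_i)² = 52·8² + 228·5² + 205·4² = 12308.
c = 2t² / 12308 = 2·329² / 12308 = 17.5887.

17.589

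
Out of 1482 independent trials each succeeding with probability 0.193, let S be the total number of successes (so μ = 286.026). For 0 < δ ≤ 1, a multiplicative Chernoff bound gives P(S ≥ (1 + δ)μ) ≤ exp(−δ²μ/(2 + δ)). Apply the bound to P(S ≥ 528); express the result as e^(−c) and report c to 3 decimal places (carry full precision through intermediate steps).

71.928

Write 528 = (1 + δ)μ, so δ = 528/286.026 − 1 = 0.845986…
Then the exponent is δ²μ/(2 + δ) = (528 − μ)² / (μ·(2 + δ)) = 71.928190.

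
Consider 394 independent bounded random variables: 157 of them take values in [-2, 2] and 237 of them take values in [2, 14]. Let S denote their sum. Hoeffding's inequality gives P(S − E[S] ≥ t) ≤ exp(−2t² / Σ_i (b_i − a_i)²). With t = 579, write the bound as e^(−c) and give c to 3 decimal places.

18.299

Σ(b_i − a_i)² = 157·4² + 237·12² = 36640.
c = 2t² / 36640 = 2·579² / 36640 = 18.2992.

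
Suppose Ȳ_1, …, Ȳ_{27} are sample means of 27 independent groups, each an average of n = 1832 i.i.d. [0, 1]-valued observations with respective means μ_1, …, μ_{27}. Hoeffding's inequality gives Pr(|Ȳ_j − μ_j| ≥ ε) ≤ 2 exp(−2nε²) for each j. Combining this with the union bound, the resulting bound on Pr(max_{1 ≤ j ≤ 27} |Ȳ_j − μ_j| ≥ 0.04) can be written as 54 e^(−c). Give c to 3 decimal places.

Union bound over the 27 events: Pr(max_{1 ≤ j ≤ 27} |Ȳ_j − μ_j| ≥ 0.04) ≤ 27·2·exp(−2nε²) = 54 exp(−2·1832·0.04²).
So c = 2·1832·0.04² = 5.8624.

5.862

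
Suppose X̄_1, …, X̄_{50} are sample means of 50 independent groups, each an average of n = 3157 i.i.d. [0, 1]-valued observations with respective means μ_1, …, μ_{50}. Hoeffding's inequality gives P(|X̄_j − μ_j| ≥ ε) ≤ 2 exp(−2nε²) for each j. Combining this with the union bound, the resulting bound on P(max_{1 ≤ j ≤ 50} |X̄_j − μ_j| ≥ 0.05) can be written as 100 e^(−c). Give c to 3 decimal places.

15.785

Union bound over the 50 events: P(max_{1 ≤ j ≤ 50} |X̄_j − μ_j| ≥ 0.05) ≤ 50·2·exp(−2nε²) = 100 exp(−2·3157·0.05²).
So c = 2·3157·0.05² = 15.7850.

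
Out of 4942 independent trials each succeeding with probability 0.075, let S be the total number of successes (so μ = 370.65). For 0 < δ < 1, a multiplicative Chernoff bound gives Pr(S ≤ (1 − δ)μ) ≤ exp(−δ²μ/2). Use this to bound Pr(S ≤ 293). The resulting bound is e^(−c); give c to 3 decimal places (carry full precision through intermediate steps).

Write 293 = (1 − δ)μ, so δ = 1 − 293/370.65 = 0.2094968…
Then the exponent is δ²μ/2 = (μ − 293)²/(2μ) = 8.133714.

8.134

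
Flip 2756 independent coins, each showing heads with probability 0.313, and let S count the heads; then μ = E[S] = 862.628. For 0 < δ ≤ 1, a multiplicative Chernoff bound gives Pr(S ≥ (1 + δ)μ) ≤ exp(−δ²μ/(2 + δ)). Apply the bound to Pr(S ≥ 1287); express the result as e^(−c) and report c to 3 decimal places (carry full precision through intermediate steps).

Write 1287 = (1 + δ)μ, so δ = 1287/862.628 − 1 = 0.4919525…
Then the exponent is δ²μ/(2 + δ) = (1287 − μ)² / (μ·(2 + δ)) = 83.778028.

83.778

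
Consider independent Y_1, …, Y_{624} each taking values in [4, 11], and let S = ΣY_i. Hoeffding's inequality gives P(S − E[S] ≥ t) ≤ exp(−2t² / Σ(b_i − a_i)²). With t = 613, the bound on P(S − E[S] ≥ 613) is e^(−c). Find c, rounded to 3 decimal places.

Σ(b_i − a_i)² = 624·(7)² = 30576.
c = 2t²/30576 = 2·613²/30576 = 24.5793.

24.579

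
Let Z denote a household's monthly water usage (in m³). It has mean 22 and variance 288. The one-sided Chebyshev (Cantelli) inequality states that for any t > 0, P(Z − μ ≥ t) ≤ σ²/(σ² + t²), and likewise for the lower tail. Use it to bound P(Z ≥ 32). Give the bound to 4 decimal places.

Here σ² = 288 and t = 10, so σ² + t² = 388.
Cantelli's bound: 288/388 = 0.7423.

0.7423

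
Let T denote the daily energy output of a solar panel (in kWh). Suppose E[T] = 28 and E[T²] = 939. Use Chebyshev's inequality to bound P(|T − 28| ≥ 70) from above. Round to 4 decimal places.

Var(T) = E[T²] − (E[T])² = 939 − 784 = 155.
Chebyshev's inequality: P(|T − μ| ≥ t) ≤ Var(T)/t² = 155/4900 = 0.0316.

0.0316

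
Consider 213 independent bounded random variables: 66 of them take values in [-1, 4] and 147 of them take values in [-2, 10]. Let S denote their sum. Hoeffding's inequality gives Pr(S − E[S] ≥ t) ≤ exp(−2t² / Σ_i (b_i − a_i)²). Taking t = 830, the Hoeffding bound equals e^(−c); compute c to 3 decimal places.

60.382

Σ(b_i − a_i)² = 66·5² + 147·12² = 22818.
c = 2t² / 22818 = 2·830² / 22818 = 60.3822.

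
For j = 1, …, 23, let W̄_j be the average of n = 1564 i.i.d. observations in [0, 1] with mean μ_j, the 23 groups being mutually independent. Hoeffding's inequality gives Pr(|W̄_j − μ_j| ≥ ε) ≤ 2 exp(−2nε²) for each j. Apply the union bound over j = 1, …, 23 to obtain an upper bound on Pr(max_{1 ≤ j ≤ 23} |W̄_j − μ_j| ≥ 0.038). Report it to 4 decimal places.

Per-experiment Hoeffding bound: 2·exp(−2·1564·0.038²) = 2·exp(−4.51683) = 0.021847.
Union bound over 23 events: 23·0.021847 = 0.50248.

0.5025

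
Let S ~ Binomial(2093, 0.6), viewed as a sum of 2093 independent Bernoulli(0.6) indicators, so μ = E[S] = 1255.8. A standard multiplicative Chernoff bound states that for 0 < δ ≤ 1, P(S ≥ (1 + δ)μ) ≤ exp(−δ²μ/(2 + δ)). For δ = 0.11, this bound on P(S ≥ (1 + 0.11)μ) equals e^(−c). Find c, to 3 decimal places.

c = δ²μ/(2 + δ) = 0.11²·1255.8/(2 + 0.11) = 7.2015.

7.202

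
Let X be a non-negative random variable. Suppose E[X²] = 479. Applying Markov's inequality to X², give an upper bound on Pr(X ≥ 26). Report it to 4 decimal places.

Since X ≥ 0, the event {X ≥ 26} is the same as {X² ≥ 676}.
Markov's inequality applied to X² gives Pr(X² ≥ 676) ≤ E[X²]/676 = 479/676 = 0.7086.

0.7086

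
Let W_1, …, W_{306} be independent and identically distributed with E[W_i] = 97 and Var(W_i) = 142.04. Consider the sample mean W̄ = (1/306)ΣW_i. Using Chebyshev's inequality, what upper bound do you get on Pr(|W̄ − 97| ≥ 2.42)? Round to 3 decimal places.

Var(W̄) = Var(W_i)/n = 142.04/306 = 0.46418.
Chebyshev: Pr(|W̄ − 97| ≥ 2.42) ≤ Var(W̄)/(2.42)² = 142.04/(306·2.42²) = 0.0793.

0.079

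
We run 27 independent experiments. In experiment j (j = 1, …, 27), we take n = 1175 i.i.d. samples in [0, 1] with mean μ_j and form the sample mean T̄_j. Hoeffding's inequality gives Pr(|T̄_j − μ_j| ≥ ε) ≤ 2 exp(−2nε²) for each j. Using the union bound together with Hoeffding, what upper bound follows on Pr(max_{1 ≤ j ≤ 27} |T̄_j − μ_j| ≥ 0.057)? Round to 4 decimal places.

Per-experiment Hoeffding bound: 2·exp(−2·1175·0.057²) = 2·exp(−7.63515) = 0.00096633.
Union bound over 27 events: 27·0.00096633 = 0.02609.

0.0261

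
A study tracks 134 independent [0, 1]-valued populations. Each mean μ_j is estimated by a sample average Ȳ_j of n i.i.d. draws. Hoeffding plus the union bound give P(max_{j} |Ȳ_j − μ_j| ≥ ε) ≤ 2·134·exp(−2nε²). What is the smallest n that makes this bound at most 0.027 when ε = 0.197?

119

Need 2·134·exp(−2nε²) ≤ 0.027, i.e. exp(−2nε²) ≤ 0.027/268.
So 2nε² ≥ ln(268/0.027) = 9.202905.
Hence n ≥ 9.202905/(2·0.197²) = 118.567.
The smallest integer n is 119.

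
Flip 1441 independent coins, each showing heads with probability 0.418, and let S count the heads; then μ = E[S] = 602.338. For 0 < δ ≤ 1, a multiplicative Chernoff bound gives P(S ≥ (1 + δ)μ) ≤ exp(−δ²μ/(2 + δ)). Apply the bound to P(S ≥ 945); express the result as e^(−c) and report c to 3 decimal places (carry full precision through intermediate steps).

Write 945 = (1 + δ)μ, so δ = 945/602.338 − 1 = 0.5688866…
Then the exponent is δ²μ/(2 + δ) = (945 − μ)² / (μ·(2 + δ)) = 75.883386.

75.883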